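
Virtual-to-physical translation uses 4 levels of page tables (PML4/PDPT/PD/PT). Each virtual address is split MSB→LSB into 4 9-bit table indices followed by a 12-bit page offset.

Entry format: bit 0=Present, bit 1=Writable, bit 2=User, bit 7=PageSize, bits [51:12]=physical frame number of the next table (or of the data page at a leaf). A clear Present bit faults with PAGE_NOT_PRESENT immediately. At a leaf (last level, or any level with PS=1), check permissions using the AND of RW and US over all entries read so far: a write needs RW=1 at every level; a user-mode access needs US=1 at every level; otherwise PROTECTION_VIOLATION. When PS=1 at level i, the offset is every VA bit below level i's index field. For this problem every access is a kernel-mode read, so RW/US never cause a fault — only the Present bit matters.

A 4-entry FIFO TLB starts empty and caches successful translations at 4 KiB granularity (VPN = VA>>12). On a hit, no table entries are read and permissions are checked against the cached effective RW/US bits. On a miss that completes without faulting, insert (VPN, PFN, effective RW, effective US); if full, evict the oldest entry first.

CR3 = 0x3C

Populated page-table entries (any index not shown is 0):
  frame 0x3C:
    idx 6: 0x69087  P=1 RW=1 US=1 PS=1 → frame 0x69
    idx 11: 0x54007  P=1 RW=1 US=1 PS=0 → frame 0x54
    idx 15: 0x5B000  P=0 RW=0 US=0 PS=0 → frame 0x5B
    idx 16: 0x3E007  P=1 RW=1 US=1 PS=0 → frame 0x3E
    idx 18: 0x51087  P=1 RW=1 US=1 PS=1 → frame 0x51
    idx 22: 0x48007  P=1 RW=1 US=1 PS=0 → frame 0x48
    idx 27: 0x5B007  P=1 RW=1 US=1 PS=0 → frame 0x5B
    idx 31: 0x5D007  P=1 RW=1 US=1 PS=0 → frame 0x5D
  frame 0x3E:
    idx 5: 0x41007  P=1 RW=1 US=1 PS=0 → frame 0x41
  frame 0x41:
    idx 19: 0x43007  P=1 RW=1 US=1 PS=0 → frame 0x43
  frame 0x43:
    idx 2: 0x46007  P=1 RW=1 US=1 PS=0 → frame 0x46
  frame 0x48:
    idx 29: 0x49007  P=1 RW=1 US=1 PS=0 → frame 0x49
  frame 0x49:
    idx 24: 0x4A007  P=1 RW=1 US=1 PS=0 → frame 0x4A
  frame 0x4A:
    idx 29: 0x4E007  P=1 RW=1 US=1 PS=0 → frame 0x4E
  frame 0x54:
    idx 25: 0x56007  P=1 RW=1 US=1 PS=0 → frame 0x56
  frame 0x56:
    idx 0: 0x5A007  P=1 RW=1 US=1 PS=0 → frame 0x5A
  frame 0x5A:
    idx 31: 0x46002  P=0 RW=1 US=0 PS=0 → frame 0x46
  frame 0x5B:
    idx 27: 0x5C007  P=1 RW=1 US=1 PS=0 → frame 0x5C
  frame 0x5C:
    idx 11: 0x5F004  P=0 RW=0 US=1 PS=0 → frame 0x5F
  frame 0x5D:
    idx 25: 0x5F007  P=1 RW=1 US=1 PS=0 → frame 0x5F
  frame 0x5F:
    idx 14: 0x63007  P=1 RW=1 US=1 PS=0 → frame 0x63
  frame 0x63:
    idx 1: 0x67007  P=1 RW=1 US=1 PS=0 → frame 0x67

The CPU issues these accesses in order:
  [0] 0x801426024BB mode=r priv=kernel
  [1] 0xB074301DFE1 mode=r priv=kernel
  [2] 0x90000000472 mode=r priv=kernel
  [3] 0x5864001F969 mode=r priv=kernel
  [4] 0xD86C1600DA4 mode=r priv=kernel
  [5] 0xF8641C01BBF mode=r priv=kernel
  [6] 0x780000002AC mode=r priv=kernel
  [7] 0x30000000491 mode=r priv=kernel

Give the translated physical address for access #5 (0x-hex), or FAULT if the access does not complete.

Walk each access:
#0 VA=0x801426024BB (r,kernel):
  L0: frame=0x3C idx=16 entry=0x3E007 [P=1 RW=1 US=1 PS=0]
  L1: frame=0x3E idx=5 entry=0x41007 [P=1 RW=1 US=1 PS=0]
  L2: frame=0x41 idx=19 entry=0x43007 [P=1 RW=1 US=1 PS=0]
  L3: frame=0x43 idx=2 entry=0x46007 [P=1 RW=1 US=1 PS=0]
  ⇒ phys 0x464BB  [4 reads]
#1 VA=0xB074301DFE1 (r,kernel):
  L0: frame=0x3C idx=22 entry=0x48007 [P=1 RW=1 US=1 PS=0]
  L1: frame=0x48 idx=29 entry=0x49007 [P=1 RW=1 US=1 PS=0]
  L2: frame=0x49 idx=24 entry=0x4A007 [P=1 RW=1 US=1 PS=0]
  L3: frame=0x4A idx=29 entry=0x4E007 [P=1 RW=1 US=1 PS=0]
  ⇒ phys 0x4EFE1  [4 reads]
#2 VA=0x90000000472 (r,kernel):
  L0: frame=0x3C idx=18 entry=0x51087 [P=1 RW=1 US=1 PS=1]
  ⇒ phys 0x51472 (huge @L0)  [1 reads]
#3 VA=0x5864001F969 (r,kernel):
  L0: frame=0x3C idx=11 entry=0x54007 [P=1 RW=1 US=1 PS=0]
  L1: frame=0x54 idx=25 entry=0x56007 [P=1 RW=1 US=1 PS=0]
  L2: frame=0x56 idx=0 entry=0x5A007 [P=1 RW=1 US=1 PS=0]
  L3: frame=0x5A idx=31 entry=0x46002 [P=0 RW=1 US=0 PS=0]
  ✗ PAGE_NOT_PRESENT  [4 reads]
#4 VA=0xD86C1600DA4 (r,kernel):
  L0: frame=0x3C idx=27 entry=0x5B007 [P=1 RW=1 US=1 PS=0]
  L1: frame=0x5B idx=27 entry=0x5C007 [P=1 RW=1 US=1 PS=0]
  L2: frame=0x5C idx=11 entry=0x5F004 [P=0 RW=0 US=1 PS=0]
  ✗ PAGE_NOT_PRESENT  [3 reads]
#5 VA=0xF8641C01BBF (r,kernel):
  L0: frame=0x3C idx=31 entry=0x5D007 [P=1 RW=1 US=1 PS=0]
  L1: frame=0x5D idx=25 entry=0x5F007 [P=1 RW=1 US=1 PS=0]
  L2: frame=0x5F idx=14 entry=0x63007 [P=1 RW=1 US=1 PS=0]
  L3: frame=0x63 idx=1 entry=0x67007 [P=1 RW=1 US=1 PS=0]
  ⇒ phys 0x67BBF  [4 reads]
#6 VA=0x780000002AC (r,kernel):
  L0: frame=0x3C idx=15 entry=0x5B000 [P=0 RW=0 US=0 PS=0]
  ✗ PAGE_NOT_PRESENT  [1 reads]
#7 VA=0x30000000491 (r,kernel):
  L0: frame=0x3C idx=6 entry=0x69087 [P=1 RW=1 US=1 PS=1]
  ⇒ phys 0x69491 (huge @L0)  [1 reads]

Access #5 PA: 0x67BBF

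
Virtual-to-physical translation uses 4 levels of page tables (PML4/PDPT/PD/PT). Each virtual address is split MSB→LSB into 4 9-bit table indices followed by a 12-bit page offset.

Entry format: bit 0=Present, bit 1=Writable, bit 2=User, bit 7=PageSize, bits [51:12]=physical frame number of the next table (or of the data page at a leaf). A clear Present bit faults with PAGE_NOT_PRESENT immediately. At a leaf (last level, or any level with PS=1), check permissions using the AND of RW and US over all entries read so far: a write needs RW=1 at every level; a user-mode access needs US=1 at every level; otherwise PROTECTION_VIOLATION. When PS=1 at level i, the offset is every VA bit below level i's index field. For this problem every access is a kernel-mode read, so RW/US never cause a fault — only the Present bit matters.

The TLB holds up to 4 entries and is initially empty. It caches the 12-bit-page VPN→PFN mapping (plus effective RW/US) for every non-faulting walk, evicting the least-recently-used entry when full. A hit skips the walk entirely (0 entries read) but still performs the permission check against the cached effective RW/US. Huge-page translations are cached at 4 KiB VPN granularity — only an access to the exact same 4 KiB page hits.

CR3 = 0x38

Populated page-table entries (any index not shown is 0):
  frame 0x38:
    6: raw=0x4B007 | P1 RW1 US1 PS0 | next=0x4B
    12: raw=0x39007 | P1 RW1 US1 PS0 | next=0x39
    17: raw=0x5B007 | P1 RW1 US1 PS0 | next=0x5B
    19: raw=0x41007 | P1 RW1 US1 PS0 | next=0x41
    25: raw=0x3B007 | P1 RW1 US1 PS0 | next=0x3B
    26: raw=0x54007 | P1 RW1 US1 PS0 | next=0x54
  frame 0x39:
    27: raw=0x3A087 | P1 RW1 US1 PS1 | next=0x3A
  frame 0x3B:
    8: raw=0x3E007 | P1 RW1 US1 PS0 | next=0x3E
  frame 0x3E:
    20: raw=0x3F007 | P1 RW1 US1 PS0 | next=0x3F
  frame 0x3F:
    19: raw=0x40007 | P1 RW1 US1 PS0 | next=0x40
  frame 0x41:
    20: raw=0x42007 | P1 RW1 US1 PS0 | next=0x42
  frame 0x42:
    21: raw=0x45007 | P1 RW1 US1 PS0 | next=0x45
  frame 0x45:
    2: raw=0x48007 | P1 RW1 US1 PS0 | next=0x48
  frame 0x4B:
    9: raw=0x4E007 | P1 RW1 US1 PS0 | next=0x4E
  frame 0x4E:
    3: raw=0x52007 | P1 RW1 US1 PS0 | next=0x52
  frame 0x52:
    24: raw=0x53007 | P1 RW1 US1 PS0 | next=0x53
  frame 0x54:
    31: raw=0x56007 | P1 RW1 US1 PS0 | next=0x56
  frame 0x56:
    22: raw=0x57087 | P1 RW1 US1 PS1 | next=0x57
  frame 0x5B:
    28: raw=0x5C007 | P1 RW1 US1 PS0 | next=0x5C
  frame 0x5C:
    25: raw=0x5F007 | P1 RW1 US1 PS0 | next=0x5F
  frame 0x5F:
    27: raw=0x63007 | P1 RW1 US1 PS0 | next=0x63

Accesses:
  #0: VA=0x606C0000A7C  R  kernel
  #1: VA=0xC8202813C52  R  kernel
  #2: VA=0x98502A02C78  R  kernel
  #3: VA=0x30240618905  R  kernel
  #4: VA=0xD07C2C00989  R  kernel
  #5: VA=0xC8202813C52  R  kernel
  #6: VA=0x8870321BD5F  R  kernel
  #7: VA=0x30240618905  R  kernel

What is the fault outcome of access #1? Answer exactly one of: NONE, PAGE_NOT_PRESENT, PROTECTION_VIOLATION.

Walk each access:
#0 VA=0x606C0000A7C (r,kernel):
  L0 @0x38[12] → 0x39007  P=1,RW=1,US=1,PS=0
  L1 @0x39[27] → 0x3A087  P=1,RW=1,US=1,PS=1
  ⇒ phys 0x3AA7C (huge @L1)  [2 reads]
#1 VA=0xC8202813C52 (r,kernel):
  L0 @0x38[25] → 0x3B007  P=1,RW=1,US=1,PS=0
  L1 @0x3B[8] → 0x3E007  P=1,RW=1,US=1,PS=0
  L2 @0x3E[20] → 0x3F007  P=1,RW=1,US=1,PS=0
  L3 @0x3F[19] → 0x40007  P=1,RW=1,US=1,PS=0
  ⇒ phys 0x40C52  [4 reads]
#2 VA=0x98502A02C78 (r,kernel):
  L0 @0x38[19] → 0x41007  P=1,RW=1,US=1,PS=0
  L1 @0x41[20] → 0x42007  P=1,RW=1,US=1,PS=0
  L2 @0x42[21] → 0x45007  P=1,RW=1,US=1,PS=0
  L3 @0x45[2] → 0x48007  P=1,RW=1,US=1,PS=0
  ⇒ phys 0x48C78  [4 reads]
#3 VA=0x30240618905 (r,kernel):
  L0 @0x38[6] → 0x4B007  P=1,RW=1,US=1,PS=0
  L1 @0x4B[9] → 0x4E007  P=1,RW=1,US=1,PS=0
  L2 @0x4E[3] → 0x52007  P=1,RW=1,US=1,PS=0
  L3 @0x52[24] → 0x53007  P=1,RW=1,US=1,PS=0
  ⇒ phys 0x53905  [4 reads]
#4 VA=0xD07C2C00989 (r,kernel):
  L0 @0x38[26] → 0x54007  P=1,RW=1,US=1,PS=0
  L1 @0x54[31] → 0x56007  P=1,RW=1,US=1,PS=0
  L2 @0x56[22] → 0x57087  P=1,RW=1,US=1,PS=1
  ⇒ phys 0x57989 (huge @L2)  [3 reads]
#5 VA=0xC8202813C52 (r,kernel):
  TLB hit vpn=0xC8202813 → PA=0x40C52
#6 VA=0x8870321BD5F (r,kernel):
  L0 @0x38[17] → 0x5B007  P=1,RW=1,US=1,PS=0
  L1 @0x5B[28] → 0x5C007  P=1,RW=1,US=1,PS=0
  L2 @0x5C[25] → 0x5F007  P=1,RW=1,US=1,PS=0
  L3 @0x5F[27] → 0x63007  P=1,RW=1,US=1,PS=0
  ⇒ phys 0x63D5F  [4 reads]
#7 VA=0x30240618905 (r,kernel):
  TLB hit vpn=0x30240618 → PA=0x53905

Access #1 fault: NONE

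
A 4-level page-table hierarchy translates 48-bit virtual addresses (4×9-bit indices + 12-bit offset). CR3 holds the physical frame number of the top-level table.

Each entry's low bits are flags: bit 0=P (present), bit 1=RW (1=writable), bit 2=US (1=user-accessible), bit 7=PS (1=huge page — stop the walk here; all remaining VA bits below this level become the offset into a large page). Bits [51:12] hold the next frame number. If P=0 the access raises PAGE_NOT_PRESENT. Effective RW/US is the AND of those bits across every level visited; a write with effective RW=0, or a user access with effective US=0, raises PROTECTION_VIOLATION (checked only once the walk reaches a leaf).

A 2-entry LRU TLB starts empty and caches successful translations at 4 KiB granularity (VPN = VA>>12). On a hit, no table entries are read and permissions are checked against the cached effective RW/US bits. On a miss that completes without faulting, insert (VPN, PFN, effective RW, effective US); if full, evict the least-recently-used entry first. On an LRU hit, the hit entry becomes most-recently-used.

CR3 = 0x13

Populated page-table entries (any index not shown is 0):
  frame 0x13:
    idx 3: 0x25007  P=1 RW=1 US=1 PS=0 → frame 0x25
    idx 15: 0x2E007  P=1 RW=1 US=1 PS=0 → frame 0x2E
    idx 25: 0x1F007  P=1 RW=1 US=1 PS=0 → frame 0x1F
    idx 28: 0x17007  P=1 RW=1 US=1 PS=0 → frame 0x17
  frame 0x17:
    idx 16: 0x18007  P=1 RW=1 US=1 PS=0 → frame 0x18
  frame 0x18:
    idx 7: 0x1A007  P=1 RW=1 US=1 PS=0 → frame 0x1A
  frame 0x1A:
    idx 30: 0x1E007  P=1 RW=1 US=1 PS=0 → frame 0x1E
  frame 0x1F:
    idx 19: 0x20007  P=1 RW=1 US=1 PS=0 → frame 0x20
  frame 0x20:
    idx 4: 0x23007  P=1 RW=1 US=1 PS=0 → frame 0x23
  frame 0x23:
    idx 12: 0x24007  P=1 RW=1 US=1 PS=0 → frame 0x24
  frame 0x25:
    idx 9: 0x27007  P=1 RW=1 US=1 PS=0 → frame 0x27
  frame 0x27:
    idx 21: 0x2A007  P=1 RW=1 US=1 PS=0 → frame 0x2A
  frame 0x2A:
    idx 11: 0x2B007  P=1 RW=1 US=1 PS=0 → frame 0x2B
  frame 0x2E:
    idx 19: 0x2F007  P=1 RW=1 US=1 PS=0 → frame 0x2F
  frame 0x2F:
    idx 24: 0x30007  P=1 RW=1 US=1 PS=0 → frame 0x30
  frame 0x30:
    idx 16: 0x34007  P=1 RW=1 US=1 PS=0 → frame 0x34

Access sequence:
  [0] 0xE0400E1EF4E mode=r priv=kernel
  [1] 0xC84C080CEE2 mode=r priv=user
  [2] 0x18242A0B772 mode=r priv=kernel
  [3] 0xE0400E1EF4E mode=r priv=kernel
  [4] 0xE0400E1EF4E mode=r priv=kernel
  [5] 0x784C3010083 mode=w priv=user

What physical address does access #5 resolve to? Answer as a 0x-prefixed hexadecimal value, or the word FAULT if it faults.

Walk each access:
#0 VA=0xE0400E1EF4E (r,kernel):
  L0: frame=0x13 idx=28 entry=0x17007 [P=1 RW=1 US=1 PS=0]
  L1: frame=0x17 idx=16 entry=0x18007 [P=1 RW=1 US=1 PS=0]
  L2: frame=0x18 idx=7 entry=0x1A007 [P=1 RW=1 US=1 PS=0]
  L3: frame=0x1A idx=30 entry=0x1E007 [P=1 RW=1 US=1 PS=0]
  ⇒ phys 0x1EF4E  [4 reads]
#1 VA=0xC84C080CEE2 (r,user):
  L0: frame=0x13 idx=25 entry=0x1F007 [P=1 RW=1 US=1 PS=0]
  L1: frame=0x1F idx=19 entry=0x20007 [P=1 RW=1 US=1 PS=0]
  L2: frame=0x20 idx=4 entry=0x23007 [P=1 RW=1 US=1 PS=0]
  L3: frame=0x23 idx=12 entry=0x24007 [P=1 RW=1 US=1 PS=0]
  ⇒ phys 0x24EE2  [4 reads]
#2 VA=0x18242A0B772 (r,kernel):
  L0: frame=0x13 idx=3 entry=0x25007 [P=1 RW=1 US=1 PS=0]
  L1: frame=0x25 idx=9 entry=0x27007 [P=1 RW=1 US=1 PS=0]
  L2: frame=0x27 idx=21 entry=0x2A007 [P=1 RW=1 US=1 PS=0]
  L3: frame=0x2A idx=11 entry=0x2B007 [P=1 RW=1 US=1 PS=0]
  ⇒ phys 0x2B772  [4 reads]
#3 VA=0xE0400E1EF4E (r,kernel):
  L0: frame=0x13 idx=28 entry=0x17007 [P=1 RW=1 US=1 PS=0]
  L1: frame=0x17 idx=16 entry=0x18007 [P=1 RW=1 US=1 PS=0]
  L2: frame=0x18 idx=7 entry=0x1A007 [P=1 RW=1 US=1 PS=0]
  L3: frame=0x1A idx=30 entry=0x1E007 [P=1 RW=1 US=1 PS=0]
  ⇒ phys 0x1EF4E  [4 reads]
#4 VA=0xE0400E1EF4E (r,kernel):
  TLB hit vpn=0xE0400E1E → PA=0x1EF4E
#5 VA=0x784C3010083 (w,user):
  L0: frame=0x13 idx=15 entry=0x2E007 [P=1 RW=1 US=1 PS=0]
  L1: frame=0x2E idx=19 entry=0x2F007 [P=1 RW=1 US=1 PS=0]
  L2: frame=0x2F idx=24 entry=0x30007 [P=1 RW=1 US=1 PS=0]
  L3: frame=0x30 idx=16 entry=0x34007 [P=1 RW=1 US=1 PS=0]
  ⇒ phys 0x34083  [4 reads]

Access #5 PA: 0x34083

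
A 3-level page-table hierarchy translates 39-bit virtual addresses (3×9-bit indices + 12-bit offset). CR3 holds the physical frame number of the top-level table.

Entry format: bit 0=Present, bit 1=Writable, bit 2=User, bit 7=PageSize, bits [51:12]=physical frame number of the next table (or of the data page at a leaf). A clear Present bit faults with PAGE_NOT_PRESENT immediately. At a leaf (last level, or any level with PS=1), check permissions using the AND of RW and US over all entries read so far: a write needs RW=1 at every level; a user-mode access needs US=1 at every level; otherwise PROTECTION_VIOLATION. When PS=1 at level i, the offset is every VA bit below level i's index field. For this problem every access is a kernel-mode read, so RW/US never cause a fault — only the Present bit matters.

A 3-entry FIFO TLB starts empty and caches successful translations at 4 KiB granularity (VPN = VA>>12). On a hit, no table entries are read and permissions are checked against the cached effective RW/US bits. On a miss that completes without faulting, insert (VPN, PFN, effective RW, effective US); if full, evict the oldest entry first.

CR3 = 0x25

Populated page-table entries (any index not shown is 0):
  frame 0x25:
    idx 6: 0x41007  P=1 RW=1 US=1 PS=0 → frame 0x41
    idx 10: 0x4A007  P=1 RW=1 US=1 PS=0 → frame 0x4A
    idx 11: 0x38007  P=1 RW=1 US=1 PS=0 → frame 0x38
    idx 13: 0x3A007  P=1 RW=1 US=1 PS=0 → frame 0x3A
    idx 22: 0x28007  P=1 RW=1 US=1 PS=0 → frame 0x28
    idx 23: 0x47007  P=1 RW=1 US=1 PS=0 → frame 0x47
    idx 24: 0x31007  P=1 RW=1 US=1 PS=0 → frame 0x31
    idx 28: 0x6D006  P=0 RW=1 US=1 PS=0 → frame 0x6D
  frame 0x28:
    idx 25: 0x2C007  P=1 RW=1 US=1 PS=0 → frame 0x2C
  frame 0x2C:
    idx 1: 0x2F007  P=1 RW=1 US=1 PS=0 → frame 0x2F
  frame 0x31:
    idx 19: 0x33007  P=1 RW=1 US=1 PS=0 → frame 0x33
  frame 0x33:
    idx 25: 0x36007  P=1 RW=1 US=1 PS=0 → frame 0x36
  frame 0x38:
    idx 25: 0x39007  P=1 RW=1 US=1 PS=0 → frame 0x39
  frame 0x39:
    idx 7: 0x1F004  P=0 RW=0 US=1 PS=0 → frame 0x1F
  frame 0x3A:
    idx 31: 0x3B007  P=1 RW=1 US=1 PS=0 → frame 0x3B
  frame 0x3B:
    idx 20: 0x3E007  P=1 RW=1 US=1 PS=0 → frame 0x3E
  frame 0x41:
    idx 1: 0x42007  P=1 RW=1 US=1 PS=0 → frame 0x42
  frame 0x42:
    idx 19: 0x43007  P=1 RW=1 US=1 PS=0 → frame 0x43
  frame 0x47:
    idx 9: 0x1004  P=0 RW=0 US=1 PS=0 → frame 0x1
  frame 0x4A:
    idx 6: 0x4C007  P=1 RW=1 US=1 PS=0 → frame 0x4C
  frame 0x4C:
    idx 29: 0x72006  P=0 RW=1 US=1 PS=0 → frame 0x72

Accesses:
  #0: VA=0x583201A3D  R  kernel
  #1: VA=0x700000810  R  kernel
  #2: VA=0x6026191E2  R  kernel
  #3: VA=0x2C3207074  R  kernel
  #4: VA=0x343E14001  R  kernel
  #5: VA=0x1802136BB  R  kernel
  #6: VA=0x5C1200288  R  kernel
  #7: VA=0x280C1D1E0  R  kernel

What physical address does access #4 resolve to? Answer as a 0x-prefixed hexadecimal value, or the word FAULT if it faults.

Per-access translation:
#0 VA=0x583201A3D (r,kernel):
  L0: frame=0x25 idx=22 entry=0x28007 [P=1 RW=1 US=1 PS=0]
  L1: frame=0x28 idx=25 entry=0x2C007 [P=1 RW=1 US=1 PS=0]
  L2: frame=0x2C idx=1 entry=0x2F007 [P=1 RW=1 US=1 PS=0]
  ⇒ phys 0x2FA3D  [3 reads]
#1 VA=0x700000810 (r,kernel):
  L0: frame=0x25 idx=28 entry=0x6D006 [P=0 RW=1 US=1 PS=0]
  → PAGE_NOT_PRESENT  (1 entries read)
#2 VA=0x6026191E2 (r,kernel):
  L0: frame=0x25 idx=24 entry=0x31007 [P=1 RW=1 US=1 PS=0]
  L1: frame=0x31 idx=19 entry=0x33007 [P=1 RW=1 US=1 PS=0]
  L2: frame=0x33 idx=25 entry=0x36007 [P=1 RW=1 US=1 PS=0]
  ⇒ phys 0x361E2  [3 reads]
#3 VA=0x2C3207074 (r,kernel):
  L0: frame=0x25 idx=11 entry=0x38007 [P=1 RW=1 US=1 PS=0]
  L1: frame=0x38 idx=25 entry=0x39007 [P=1 RW=1 US=1 PS=0]
  L2: frame=0x39 idx=7 entry=0x1F004 [P=0 RW=0 US=1 PS=0]
  → PAGE_NOT_PRESENT  (3 entries read)
#4 VA=0x343E14001 (r,kernel):
  L0: frame=0x25 idx=13 entry=0x3A007 [P=1 RW=1 US=1 PS=0]
  L1: frame=0x3A idx=31 entry=0x3B007 [P=1 RW=1 US=1 PS=0]
  L2: frame=0x3B idx=20 entry=0x3E007 [P=1 RW=1 US=1 PS=0]
  ⇒ phys 0x3E001  [3 reads]
#5 VA=0x1802136BB (r,kernel):
  L0: frame=0x25 idx=6 entry=0x41007 [P=1 RW=1 US=1 PS=0]
  L1: frame=0x41 idx=1 entry=0x42007 [P=1 RW=1 US=1 PS=0]
  L2: frame=0x42 idx=19 entry=0x43007 [P=1 RW=1 US=1 PS=0]
  ⇒ phys 0x436BB  [3 reads]
#6 VA=0x5C1200288 (r,kernel):
  L0: frame=0x25 idx=23 entry=0x47007 [P=1 RW=1 US=1 PS=0]
  L1: frame=0x47 idx=9 entry=0x1004 [P=0 RW=0 US=1 PS=0]
  → PAGE_NOT_PRESENT  (2 entries read)
#7 VA=0x280C1D1E0 (r,kernel):
  L0: frame=0x25 idx=10 entry=0x4A007 [P=1 RW=1 US=1 PS=0]
  L1: frame=0x4A idx=6 entry=0x4C007 [P=1 RW=1 US=1 PS=0]
  L2: frame=0x4C idx=29 entry=0x72006 [P=0 RW=1 US=1 PS=0]
  → PAGE_NOT_PRESENT  (3 entries read)

Access #4 PA: 0x3E001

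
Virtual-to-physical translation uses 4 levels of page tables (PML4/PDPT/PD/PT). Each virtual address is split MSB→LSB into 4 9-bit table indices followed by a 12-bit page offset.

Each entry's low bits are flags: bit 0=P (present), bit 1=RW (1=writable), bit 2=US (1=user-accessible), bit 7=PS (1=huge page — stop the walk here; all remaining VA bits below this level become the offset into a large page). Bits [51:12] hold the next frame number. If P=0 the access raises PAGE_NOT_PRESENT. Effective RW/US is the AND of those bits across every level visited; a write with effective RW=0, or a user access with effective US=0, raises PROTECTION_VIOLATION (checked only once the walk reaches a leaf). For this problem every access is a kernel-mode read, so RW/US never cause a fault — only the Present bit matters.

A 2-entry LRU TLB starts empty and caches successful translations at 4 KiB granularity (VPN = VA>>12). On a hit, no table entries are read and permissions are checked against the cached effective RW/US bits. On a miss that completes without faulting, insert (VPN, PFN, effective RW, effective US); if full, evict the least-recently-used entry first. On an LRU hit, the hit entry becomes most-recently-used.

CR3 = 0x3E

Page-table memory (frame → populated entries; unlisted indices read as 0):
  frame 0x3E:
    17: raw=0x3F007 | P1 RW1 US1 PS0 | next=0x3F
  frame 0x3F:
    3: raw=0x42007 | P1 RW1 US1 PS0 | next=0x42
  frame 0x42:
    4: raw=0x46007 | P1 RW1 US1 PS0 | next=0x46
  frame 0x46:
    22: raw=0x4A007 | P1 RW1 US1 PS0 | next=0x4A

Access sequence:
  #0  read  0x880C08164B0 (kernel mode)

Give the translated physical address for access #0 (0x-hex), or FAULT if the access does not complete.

Walk each access:
#0 VA=0x880C08164B0 (r,kernel):
  lvl0: tbl 0x3E, slot 17 ⇒ 0x3F007 (P1/RW1/US1/PS0)
  lvl1: tbl 0x3F, slot 3 ⇒ 0x42007 (P1/RW1/US1/PS0)
  lvl2: tbl 0x42, slot 4 ⇒ 0x46007 (P1/RW1/US1/PS0)
  lvl3: tbl 0x46, slot 22 ⇒ 0x4A007 (P1/RW1/US1/PS0)
  ✓ 0x4A4B0  — 4 lookups

Access #0 PA: 0x4A4B0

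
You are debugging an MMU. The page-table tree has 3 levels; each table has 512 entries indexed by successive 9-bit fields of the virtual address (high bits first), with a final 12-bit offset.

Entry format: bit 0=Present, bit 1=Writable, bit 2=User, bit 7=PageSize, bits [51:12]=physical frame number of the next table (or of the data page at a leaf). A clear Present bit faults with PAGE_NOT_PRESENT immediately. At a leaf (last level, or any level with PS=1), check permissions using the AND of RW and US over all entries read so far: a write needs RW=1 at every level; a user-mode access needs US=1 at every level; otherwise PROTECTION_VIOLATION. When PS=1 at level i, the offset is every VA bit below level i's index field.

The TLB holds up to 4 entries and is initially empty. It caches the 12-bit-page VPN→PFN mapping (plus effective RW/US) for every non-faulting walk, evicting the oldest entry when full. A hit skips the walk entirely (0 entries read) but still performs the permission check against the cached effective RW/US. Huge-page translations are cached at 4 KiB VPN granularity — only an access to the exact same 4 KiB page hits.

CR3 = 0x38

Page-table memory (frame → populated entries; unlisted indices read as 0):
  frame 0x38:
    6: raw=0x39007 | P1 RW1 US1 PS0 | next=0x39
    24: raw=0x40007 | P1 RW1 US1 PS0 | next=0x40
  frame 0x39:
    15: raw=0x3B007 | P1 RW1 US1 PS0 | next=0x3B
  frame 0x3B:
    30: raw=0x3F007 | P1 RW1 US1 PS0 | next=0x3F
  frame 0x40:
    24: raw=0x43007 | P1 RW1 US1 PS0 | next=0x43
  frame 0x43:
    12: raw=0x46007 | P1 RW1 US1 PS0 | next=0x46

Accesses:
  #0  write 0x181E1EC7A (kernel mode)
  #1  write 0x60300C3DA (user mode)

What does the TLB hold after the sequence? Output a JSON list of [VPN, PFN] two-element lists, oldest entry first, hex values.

Walk each access:
#0 VA=0x181E1EC7A (w,kernel):
  lvl0: tbl 0x38, slot 6 ⇒ 0x39007 (P1/RW1/US1/PS0)
  lvl1: tbl 0x39, slot 15 ⇒ 0x3B007 (P1/RW1/US1/PS0)
  lvl2: tbl 0x3B, slot 30 ⇒ 0x3F007 (P1/RW1/US1/PS0)
  ✓ 0x3FC7A  — 3 lookups
#1 VA=0x60300C3DA (w,user):
  lvl0: tbl 0x38, slot 24 ⇒ 0x40007 (P1/RW1/US1/PS0)
  lvl1: tbl 0x40, slot 24 ⇒ 0x43007 (P1/RW1/US1/PS0)
  lvl2: tbl 0x43, slot 12 ⇒ 0x46007 (P1/RW1/US1/PS0)
  ✓ 0x463DA  — 3 lookups

TLB: [["0x181E1E", "0x3F"], ["0x60300C", "0x46"]]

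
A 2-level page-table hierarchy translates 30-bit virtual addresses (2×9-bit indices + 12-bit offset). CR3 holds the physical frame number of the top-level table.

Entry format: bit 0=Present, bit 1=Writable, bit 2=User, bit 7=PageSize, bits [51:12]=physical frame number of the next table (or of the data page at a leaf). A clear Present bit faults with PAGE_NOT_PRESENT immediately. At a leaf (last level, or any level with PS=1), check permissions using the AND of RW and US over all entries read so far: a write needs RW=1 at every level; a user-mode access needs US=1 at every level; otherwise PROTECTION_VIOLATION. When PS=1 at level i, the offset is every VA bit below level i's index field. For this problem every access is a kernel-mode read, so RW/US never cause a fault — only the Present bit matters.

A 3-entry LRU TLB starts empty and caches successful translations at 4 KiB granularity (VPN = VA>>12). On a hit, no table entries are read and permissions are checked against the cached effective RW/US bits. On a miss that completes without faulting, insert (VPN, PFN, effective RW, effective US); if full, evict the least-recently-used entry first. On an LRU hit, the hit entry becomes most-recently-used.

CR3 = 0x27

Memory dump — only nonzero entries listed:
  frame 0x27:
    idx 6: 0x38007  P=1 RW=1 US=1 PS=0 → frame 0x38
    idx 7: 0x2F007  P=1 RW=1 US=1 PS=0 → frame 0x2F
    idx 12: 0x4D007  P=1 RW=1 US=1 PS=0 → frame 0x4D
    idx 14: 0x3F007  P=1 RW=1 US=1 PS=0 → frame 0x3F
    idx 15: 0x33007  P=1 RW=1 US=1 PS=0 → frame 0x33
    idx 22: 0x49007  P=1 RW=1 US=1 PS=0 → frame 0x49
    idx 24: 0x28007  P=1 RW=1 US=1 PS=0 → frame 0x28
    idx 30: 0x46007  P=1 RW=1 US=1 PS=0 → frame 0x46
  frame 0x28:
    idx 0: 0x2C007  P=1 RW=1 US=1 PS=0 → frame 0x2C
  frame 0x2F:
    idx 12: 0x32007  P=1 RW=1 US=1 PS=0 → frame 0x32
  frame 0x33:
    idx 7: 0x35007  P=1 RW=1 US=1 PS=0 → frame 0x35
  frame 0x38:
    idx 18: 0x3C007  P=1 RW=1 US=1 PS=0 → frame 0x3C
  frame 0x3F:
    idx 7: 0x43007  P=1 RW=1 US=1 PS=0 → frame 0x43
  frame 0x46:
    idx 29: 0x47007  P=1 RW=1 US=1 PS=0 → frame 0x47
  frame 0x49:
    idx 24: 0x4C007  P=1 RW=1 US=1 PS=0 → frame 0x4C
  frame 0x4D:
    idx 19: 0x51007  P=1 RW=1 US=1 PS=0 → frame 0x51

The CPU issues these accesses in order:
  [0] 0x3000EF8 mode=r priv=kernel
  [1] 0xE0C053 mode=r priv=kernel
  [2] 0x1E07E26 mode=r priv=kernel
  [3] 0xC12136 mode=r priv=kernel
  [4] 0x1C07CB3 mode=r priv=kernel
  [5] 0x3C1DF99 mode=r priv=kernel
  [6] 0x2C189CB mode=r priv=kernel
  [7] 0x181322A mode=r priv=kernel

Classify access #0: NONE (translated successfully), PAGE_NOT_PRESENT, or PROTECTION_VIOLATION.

Trace:
#0 VA=0x3000EF8 (r,kernel):
  L0 @0x27[24] → 0x28007  P=1,RW=1,US=1,PS=0
  L1 @0x28[0] → 0x2C007  P=1,RW=1,US=1,PS=0
  ✓ 0x2CEF8  — 2 lookups
#1 VA=0xE0C053 (r,kernel):
  L0 @0x27[7] → 0x2F007  P=1,RW=1,US=1,PS=0
  L1 @0x2F[12] → 0x32007  P=1,RW=1,US=1,PS=0
  ✓ 0x32053  — 2 lookups
#2 VA=0x1E07E26 (r,kernel):
  L0 @0x27[15] → 0x33007  P=1,RW=1,US=1,PS=0
  L1 @0x33[7] → 0x35007  P=1,RW=1,US=1,PS=0
  ✓ 0x35E26  — 2 lookups
#3 VA=0xC12136 (r,kernel):
  L0 @0x27[6] → 0x38007  P=1,RW=1,US=1,PS=0
  L1 @0x38[18] → 0x3C007  P=1,RW=1,US=1,PS=0
  ✓ 0x3C136  — 2 lookups
#4 VA=0x1C07CB3 (r,kernel):
  L0 @0x27[14] → 0x3F007  P=1,RW=1,US=1,PS=0
  L1 @0x3F[7] → 0x43007  P=1,RW=1,US=1,PS=0
  ✓ 0x43CB3  — 2 lookups
#5 VA=0x3C1DF99 (r,kernel):
  L0 @0x27[30] → 0x46007  P=1,RW=1,US=1,PS=0
  L1 @0x46[29] → 0x47007  P=1,RW=1,US=1,PS=0
  ✓ 0x47F99  — 2 lookups
#6 VA=0x2C189CB (r,kernel):
  L0 @0x27[22] → 0x49007  P=1,RW=1,US=1,PS=0
  L1 @0x49[24] → 0x4C007  P=1,RW=1,US=1,PS=0
  ✓ 0x4C9CB  — 2 lookups
#7 VA=0x181322A (r,kernel):
  L0 @0x27[12] → 0x4D007  P=1,RW=1,US=1,PS=0
  L1 @0x4D[19] → 0x51007  P=1,RW=1,US=1,PS=0
  ✓ 0x5122A  — 2 lookups

Access #0 fault: NONE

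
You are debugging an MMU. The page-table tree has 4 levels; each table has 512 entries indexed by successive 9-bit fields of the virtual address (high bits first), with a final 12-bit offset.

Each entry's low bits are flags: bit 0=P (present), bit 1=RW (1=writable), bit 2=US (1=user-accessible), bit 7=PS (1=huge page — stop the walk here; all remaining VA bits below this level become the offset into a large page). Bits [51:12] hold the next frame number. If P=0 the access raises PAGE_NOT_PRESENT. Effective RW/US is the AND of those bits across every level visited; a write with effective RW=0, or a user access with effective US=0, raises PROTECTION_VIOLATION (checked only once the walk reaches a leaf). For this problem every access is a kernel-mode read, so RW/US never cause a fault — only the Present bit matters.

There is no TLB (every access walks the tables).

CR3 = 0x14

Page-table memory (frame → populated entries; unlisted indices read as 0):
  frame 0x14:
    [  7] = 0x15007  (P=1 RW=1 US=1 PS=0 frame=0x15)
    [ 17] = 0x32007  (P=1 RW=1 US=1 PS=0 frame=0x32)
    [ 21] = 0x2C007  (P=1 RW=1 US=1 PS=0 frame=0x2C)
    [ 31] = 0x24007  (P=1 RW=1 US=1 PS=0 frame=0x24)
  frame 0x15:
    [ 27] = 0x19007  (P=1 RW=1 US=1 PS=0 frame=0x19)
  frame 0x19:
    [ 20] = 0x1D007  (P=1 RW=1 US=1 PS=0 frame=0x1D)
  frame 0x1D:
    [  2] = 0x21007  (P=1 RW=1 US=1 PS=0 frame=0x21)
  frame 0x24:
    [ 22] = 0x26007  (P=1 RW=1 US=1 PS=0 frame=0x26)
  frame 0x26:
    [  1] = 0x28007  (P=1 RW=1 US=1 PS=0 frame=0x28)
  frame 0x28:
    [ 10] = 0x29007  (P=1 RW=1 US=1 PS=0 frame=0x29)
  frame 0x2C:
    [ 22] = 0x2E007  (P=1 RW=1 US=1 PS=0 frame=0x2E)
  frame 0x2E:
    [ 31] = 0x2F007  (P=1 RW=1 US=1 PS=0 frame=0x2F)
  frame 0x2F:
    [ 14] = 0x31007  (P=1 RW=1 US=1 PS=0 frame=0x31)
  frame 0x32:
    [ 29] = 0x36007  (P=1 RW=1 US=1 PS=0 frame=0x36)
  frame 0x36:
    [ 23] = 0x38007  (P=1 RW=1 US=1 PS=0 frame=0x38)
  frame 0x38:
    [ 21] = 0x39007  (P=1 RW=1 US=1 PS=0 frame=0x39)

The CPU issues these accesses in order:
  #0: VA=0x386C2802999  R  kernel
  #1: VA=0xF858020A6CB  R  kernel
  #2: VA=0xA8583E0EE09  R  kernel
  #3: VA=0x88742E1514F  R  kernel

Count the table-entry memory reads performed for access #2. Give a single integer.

Trace:
#0 VA=0x386C2802999 (r,kernel):
  L0 @0x14[7] → 0x15007  P=1,RW=1,US=1,PS=0
  L1 @0x15[27] → 0x19007  P=1,RW=1,US=1,PS=0
  L2 @0x19[20] → 0x1D007  P=1,RW=1,US=1,PS=0
  L3 @0x1D[2] → 0x21007  P=1,RW=1,US=1,PS=0
  ✓ 0x21999  — 4 lookups
#1 VA=0xF858020A6CB (r,kernel):
  L0 @0x14[31] → 0x24007  P=1,RW=1,US=1,PS=0
  L1 @0x24[22] → 0x26007  P=1,RW=1,US=1,PS=0
  L2 @0x26[1] → 0x28007  P=1,RW=1,US=1,PS=0
  L3 @0x28[10] → 0x29007  P=1,RW=1,US=1,PS=0
  ✓ 0x296CB  — 4 lookups
#2 VA=0xA8583E0EE09 (r,kernel):
  L0 @0x14[21] → 0x2C007  P=1,RW=1,US=1,PS=0
  L1 @0x2C[22] → 0x2E007  P=1,RW=1,US=1,PS=0
  L2 @0x2E[31] → 0x2F007  P=1,RW=1,US=1,PS=0
  L3 @0x2F[14] → 0x31007  P=1,RW=1,US=1,PS=0
  ✓ 0x31E09  — 4 lookups
#3 VA=0x88742E1514F (r,kernel):
  L0 @0x14[17] → 0x32007  P=1,RW=1,US=1,PS=0
  L1 @0x32[29] → 0x36007  P=1,RW=1,US=1,PS=0
  L2 @0x36[23] → 0x38007  P=1,RW=1,US=1,PS=0
  L3 @0x38[21] → 0x39007  P=1,RW=1,US=1,PS=0
  ✓ 0x3914F  — 4 lookups

Entries read for #2: 4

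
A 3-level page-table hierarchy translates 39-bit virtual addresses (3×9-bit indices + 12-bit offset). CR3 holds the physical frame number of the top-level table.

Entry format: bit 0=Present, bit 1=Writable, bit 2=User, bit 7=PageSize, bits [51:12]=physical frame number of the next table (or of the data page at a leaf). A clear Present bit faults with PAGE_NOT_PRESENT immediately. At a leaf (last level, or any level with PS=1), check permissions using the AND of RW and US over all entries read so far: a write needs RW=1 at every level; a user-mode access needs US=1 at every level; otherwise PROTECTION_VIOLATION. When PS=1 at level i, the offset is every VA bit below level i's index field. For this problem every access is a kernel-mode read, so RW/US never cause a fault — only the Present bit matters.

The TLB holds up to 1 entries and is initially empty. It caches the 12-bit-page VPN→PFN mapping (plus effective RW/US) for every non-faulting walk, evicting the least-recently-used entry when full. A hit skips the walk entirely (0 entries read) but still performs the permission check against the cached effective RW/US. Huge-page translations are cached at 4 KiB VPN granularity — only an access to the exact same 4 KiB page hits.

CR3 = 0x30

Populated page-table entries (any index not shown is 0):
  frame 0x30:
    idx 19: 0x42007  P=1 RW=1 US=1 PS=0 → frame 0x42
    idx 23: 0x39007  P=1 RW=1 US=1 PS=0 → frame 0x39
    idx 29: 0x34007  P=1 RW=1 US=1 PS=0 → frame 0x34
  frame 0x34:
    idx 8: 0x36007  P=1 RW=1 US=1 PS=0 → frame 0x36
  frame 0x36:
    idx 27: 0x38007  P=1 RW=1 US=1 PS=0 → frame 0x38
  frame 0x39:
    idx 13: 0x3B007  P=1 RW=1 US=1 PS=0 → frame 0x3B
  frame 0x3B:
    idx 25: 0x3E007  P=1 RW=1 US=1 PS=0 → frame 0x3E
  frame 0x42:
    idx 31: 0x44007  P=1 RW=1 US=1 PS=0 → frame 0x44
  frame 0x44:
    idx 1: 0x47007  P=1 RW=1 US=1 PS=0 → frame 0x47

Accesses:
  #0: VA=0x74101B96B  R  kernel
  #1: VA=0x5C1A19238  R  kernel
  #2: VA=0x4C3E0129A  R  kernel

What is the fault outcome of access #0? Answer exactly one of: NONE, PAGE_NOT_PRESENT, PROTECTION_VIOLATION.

Per-access translation:
#0 VA=0x74101B96B (r,kernel):
  L0: frame=0x30 idx=29 entry=0x34007 [P=1 RW=1 US=1 PS=0]
  L1: frame=0x34 idx=8 entry=0x36007 [P=1 RW=1 US=1 PS=0]
  L2: frame=0x36 idx=27 entry=0x38007 [P=1 RW=1 US=1 PS=0]
  ✓ 0x3896B  — 3 lookups
#1 VA=0x5C1A19238 (r,kernel):
  L0: frame=0x30 idx=23 entry=0x39007 [P=1 RW=1 US=1 PS=0]
  L1: frame=0x39 idx=13 entry=0x3B007 [P=1 RW=1 US=1 PS=0]
  L2: frame=0x3B idx=25 entry=0x3E007 [P=1 RW=1 US=1 PS=0]
  ✓ 0x3E238  — 3 lookups
#2 VA=0x4C3E0129A (r,kernel):
  L0: frame=0x30 idx=19 entry=0x42007 [P=1 RW=1 US=1 PS=0]
  L1: frame=0x42 idx=31 entry=0x44007 [P=1 RW=1 US=1 PS=0]
  L2: frame=0x44 idx=1 entry=0x47007 [P=1 RW=1 US=1 PS=0]
  ✓ 0x4729A  — 3 lookups

Access #0 fault: NONE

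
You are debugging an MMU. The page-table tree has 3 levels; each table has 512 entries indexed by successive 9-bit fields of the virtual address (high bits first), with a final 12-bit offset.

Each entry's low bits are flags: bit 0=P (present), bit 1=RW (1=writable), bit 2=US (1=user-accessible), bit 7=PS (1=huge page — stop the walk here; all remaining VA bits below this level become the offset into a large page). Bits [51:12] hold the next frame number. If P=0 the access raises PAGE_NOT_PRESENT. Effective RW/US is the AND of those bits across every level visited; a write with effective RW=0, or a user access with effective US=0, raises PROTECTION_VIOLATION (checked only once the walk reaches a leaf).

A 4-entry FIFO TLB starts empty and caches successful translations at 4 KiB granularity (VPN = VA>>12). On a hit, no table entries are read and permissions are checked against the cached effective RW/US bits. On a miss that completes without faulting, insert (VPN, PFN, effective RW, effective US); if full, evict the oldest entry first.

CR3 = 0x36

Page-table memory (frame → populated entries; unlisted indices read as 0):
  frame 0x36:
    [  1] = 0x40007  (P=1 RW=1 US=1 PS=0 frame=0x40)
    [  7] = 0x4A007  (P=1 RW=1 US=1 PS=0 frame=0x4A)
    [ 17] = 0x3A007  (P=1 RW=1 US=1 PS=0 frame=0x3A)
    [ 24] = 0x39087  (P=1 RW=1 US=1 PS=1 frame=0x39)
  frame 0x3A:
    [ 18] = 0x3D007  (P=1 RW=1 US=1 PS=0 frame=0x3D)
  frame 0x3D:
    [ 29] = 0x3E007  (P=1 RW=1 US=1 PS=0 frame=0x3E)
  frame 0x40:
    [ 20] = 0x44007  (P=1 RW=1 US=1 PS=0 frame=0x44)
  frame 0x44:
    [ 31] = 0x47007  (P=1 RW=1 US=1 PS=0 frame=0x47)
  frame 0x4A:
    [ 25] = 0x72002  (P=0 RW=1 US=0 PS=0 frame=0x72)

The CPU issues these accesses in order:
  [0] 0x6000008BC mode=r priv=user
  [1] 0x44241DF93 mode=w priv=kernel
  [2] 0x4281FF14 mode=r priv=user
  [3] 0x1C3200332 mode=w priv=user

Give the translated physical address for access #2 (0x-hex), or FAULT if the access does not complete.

Per-access translation:
#0 VA=0x6000008BC (r,user):
  L0 @0x36[24] → 0x39087  P=1,RW=1,US=1,PS=1
  ✓ 0x398BC (huge @L0)  — 1 lookups
#1 VA=0x44241DF93 (w,kernel):
  L0 @0x36[17] → 0x3A007  P=1,RW=1,US=1,PS=0
  L1 @0x3A[18] → 0x3D007  P=1,RW=1,US=1,PS=0
  L2 @0x3D[29] → 0x3E007  P=1,RW=1,US=1,PS=0
  ✓ 0x3EF93  — 3 lookups
#2 VA=0x4281FF14 (r,user):
  L0 @0x36[1] → 0x40007  P=1,RW=1,US=1,PS=0
  L1 @0x40[20] → 0x44007  P=1,RW=1,US=1,PS=0
  L2 @0x44[31] → 0x47007  P=1,RW=1,US=1,PS=0
  ✓ 0x47F14  — 3 lookups
#3 VA=0x1C3200332 (w,user):
  L0 @0x36[7] → 0x4A007  P=1,RW=1,US=1,PS=0
  L1 @0x4A[25] → 0x72002  P=0,RW=1,US=0,PS=0
  → PAGE_NOT_PRESENT  (2 entries read)

Access #2 PA: 0x47F14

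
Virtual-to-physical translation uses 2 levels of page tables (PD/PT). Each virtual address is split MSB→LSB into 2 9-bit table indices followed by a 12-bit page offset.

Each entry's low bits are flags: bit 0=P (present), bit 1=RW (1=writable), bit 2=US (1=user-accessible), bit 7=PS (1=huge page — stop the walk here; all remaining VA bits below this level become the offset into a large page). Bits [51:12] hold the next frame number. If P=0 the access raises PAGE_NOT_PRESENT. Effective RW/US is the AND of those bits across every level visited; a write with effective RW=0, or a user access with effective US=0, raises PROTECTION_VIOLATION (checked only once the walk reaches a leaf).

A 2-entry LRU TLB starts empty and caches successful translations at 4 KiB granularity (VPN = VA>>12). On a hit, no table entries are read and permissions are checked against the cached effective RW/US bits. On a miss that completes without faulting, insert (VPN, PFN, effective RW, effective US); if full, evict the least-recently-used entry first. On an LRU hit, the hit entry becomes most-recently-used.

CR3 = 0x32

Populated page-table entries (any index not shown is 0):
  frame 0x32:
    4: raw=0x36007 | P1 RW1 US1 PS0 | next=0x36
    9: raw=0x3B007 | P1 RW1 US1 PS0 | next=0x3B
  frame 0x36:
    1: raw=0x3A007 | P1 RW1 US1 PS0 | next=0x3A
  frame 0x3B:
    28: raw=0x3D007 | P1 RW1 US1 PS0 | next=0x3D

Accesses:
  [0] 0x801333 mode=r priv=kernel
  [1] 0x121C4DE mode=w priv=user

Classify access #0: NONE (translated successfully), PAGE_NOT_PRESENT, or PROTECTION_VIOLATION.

Walk each access:
#0 VA=0x801333 (r,kernel):
  L0 @0x32[4] → 0x36007  P=1,RW=1,US=1,PS=0
  L1 @0x36[1] → 0x3A007  P=1,RW=1,US=1,PS=0
  → PA=0x3A333  (2 entries read)
#1 VA=0x121C4DE (w,user):
  L0 @0x32[9] → 0x3B007  P=1,RW=1,US=1,PS=0
  L1 @0x3B[28] → 0x3D007  P=1,RW=1,US=1,PS=0
  → PA=0x3D4DE  (2 entries read)

Access #0 fault: NONE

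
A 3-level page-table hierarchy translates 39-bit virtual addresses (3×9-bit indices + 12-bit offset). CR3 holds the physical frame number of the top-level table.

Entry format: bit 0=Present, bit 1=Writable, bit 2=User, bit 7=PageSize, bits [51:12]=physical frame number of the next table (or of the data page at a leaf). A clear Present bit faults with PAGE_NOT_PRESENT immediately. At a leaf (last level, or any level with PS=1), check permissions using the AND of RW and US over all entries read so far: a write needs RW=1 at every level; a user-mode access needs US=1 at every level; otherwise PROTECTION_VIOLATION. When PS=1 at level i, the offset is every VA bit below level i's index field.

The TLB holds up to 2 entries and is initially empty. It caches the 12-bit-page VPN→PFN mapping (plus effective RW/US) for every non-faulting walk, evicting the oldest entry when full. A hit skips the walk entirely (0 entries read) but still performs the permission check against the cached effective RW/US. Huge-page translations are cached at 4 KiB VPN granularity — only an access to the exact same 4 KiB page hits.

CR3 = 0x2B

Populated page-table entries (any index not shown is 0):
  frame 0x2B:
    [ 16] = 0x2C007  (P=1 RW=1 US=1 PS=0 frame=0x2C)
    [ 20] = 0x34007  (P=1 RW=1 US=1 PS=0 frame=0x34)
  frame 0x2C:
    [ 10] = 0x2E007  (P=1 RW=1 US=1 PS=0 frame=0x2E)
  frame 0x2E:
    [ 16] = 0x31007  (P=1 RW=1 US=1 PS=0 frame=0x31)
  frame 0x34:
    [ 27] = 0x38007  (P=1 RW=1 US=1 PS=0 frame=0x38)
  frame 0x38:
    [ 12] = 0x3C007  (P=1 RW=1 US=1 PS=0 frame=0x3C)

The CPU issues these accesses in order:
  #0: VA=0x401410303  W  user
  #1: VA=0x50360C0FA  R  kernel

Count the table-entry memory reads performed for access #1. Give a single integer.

Per-access translation:
#0 VA=0x401410303 (w,user):
  L0 @0x2B[16] → 0x2C007  P=1,RW=1,US=1,PS=0
  L1 @0x2C[10] → 0x2E007  P=1,RW=1,US=1,PS=0
  L2 @0x2E[16] → 0x31007  P=1,RW=1,US=1,PS=0
  → PA=0x31303  (3 entries read)
#1 VA=0x50360C0FA (r,kernel):
  L0 @0x2B[20] → 0x34007  P=1,RW=1,US=1,PS=0
  L1 @0x34[27] → 0x38007  P=1,RW=1,US=1,PS=0
  L2 @0x38[12] → 0x3C007  P=1,RW=1,US=1,PS=0
  → PA=0x3C0FA  (3 entries read)

Entries read for #1: 3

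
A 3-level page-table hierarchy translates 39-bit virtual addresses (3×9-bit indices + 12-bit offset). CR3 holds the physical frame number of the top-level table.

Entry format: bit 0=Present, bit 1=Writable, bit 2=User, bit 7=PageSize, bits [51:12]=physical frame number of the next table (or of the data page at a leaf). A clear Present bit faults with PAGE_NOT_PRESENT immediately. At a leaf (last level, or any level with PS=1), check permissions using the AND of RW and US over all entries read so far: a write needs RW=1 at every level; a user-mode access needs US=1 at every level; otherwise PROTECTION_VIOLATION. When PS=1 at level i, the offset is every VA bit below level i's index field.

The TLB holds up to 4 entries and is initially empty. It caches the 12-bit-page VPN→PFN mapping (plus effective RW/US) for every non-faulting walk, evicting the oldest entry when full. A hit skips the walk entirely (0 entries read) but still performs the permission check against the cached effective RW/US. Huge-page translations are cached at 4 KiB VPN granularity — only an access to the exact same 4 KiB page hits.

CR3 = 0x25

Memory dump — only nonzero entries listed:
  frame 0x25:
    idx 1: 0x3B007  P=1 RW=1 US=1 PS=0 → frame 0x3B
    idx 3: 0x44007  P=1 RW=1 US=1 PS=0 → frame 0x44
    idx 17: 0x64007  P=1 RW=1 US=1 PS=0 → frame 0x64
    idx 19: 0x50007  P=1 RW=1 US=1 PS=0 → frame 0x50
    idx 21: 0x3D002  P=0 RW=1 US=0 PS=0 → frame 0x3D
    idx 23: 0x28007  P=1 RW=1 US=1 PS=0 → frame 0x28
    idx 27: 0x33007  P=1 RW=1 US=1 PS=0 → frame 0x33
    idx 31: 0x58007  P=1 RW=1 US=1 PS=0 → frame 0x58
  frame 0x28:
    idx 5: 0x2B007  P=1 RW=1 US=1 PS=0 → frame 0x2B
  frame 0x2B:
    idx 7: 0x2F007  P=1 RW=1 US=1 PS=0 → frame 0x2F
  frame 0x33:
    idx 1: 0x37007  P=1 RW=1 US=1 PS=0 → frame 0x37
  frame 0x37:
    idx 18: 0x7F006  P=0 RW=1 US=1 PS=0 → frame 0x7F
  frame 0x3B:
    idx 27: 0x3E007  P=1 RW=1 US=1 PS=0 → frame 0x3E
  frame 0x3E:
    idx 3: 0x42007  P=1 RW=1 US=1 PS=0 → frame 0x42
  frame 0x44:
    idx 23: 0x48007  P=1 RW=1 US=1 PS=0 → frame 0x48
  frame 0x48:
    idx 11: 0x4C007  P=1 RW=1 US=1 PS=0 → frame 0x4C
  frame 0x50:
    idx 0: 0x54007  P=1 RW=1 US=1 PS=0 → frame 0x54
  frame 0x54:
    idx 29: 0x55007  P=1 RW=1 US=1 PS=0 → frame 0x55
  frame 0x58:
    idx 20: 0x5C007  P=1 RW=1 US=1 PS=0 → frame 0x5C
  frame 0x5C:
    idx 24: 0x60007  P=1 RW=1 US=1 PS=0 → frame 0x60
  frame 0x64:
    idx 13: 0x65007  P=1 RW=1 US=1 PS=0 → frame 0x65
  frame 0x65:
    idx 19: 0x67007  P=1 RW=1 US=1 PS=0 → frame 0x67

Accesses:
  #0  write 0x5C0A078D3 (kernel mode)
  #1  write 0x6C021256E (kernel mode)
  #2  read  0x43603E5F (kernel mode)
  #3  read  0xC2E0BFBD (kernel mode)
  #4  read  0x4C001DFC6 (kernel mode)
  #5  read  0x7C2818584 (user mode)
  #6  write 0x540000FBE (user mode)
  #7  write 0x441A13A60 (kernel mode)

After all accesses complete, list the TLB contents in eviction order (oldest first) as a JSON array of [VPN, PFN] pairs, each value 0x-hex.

Per-access translation:
#0 VA=0x5C0A078D3 (w,kernel):
  L0 @0x25[23] → 0x28007  P=1,RW=1,US=1,PS=0
  L1 @0x28[5] → 0x2B007  P=1,RW=1,US=1,PS=0
  L2 @0x2B[7] → 0x2F007  P=1,RW=1,US=1,PS=0
  → PA=0x2F8D3  (3 entries read)
#1 VA=0x6C021256E (w,kernel):
  L0 @0x25[27] → 0x33007  P=1,RW=1,US=1,PS=0
  L1 @0x33[1] → 0x37007  P=1,RW=1,US=1,PS=0
  L2 @0x37[18] → 0x7F006  P=0,RW=1,US=1,PS=0
  ✗ PAGE_NOT_PRESENT  [3 reads]
#2 VA=0x43603E5F (r,kernel):
  L0 @0x25[1] → 0x3B007  P=1,RW=1,US=1,PS=0
  L1 @0x3B[27] → 0x3E007  P=1,RW=1,US=1,PS=0
  L2 @0x3E[3] → 0x42007  P=1,RW=1,US=1,PS=0
  → PA=0x42E5F  (3 entries read)
#3 VA=0xC2E0BFBD (r,kernel):
  L0 @0x25[3] → 0x44007  P=1,RW=1,US=1,PS=0
  L1 @0x44[23] → 0x48007  P=1,RW=1,US=1,PS=0
  L2 @0x48[11] → 0x4C007  P=1,RW=1,US=1,PS=0
  → PA=0x4CFBD  (3 entries read)
#4 VA=0x4C001DFC6 (r,kernel):
  L0 @0x25[19] → 0x50007  P=1,RW=1,US=1,PS=0
  L1 @0x50[0] → 0x54007  P=1,RW=1,US=1,PS=0
  L2 @0x54[29] → 0x55007  P=1,RW=1,US=1,PS=0
  → PA=0x55FC6  (3 entries read)
#5 VA=0x7C2818584 (r,user):
  L0 @0x25[31] → 0x58007  P=1,RW=1,US=1,PS=0
  L1 @0x58[20] → 0x5C007  P=1,RW=1,US=1,PS=0
  L2 @0x5C[24] → 0x60007  P=1,RW=1,US=1,PS=0
  → PA=0x60584  (3 entries read)
#6 VA=0x540000FBE (w,user):
  L0 @0x25[21] → 0x3D002  P=0,RW=1,US=0,PS=0
  ✗ PAGE_NOT_PRESENT  [1 reads]
#7 VA=0x441A13A60 (w,kernel):
  L0 @0x25[17] → 0x64007  P=1,RW=1,US=1,PS=0
  L1 @0x64[13] → 0x65007  P=1,RW=1,US=1,PS=0
  L2 @0x65[19] → 0x67007  P=1,RW=1,US=1,PS=0
  → PA=0x67A60  (3 entries read)

TLB: [["0xC2E0B", "0x4C"], ["0x4C001D", "0x55"], ["0x7C2818", "0x60"], ["0x441A13", "0x67"]]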